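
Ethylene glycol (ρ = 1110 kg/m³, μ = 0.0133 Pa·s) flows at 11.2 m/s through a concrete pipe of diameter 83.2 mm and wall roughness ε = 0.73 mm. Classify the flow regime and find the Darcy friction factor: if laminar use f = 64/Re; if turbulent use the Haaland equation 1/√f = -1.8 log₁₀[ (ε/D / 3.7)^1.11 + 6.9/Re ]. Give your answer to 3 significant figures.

f ≈ 0.0371

Re = ρVD/μ = 1110·11.2·0.0832/0.0133 = 7.777e+04.
Re > 4000 → turbulent. ε/D = 0.00073/0.0832 = 0.00877; Haaland: 1/√f = -1.8 log₁₀[0.00122 + 8.87e-05] = 5.19, so f = 0.03713.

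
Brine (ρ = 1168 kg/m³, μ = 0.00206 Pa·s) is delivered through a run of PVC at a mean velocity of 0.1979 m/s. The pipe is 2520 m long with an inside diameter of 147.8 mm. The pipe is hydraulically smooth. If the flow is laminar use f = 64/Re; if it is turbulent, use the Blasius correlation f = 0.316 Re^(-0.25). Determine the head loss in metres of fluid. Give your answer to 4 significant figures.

Reynolds number Re = ρVD/μ = 1168 · 0.1979 · 0.1478 / 0.00206 = 1.658e+04.
Re > 4000 → turbulent. Smooth-pipe (Blasius): f = 0.316 Re^(-0.25) = 0.316/(1.658e+04)^0.25 = 0.02785.
Darcy-Weisbach: ΔP = f(L/D)(ρV²/2) = 0.02785·(2520/0.1478)·(1168·0.1979²/2) = 0.02785·1.705e+04·22.87 = 1.086e+04 Pa.
Head loss h_f = ΔP/(ρg) = 1.086e+04/(1168·9.81) = 0.9477 m.

h_f ≈ 0.9477 m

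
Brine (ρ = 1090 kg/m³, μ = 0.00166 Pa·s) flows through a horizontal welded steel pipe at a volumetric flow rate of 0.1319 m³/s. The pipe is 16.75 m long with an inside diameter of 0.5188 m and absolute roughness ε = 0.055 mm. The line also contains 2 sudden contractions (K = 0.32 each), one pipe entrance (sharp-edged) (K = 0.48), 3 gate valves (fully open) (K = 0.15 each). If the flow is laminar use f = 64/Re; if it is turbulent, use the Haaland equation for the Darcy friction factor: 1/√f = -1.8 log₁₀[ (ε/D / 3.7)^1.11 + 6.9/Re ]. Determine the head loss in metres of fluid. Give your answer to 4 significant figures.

Cross-sectional area A = πD²/4 = π(0.5188)²/4 = 0.2114 m²; mean velocity V = Q/A = 0.1319/0.2114 = 0.624 m/s.
Reynolds number Re = ρVD/μ = 1090 · 0.624 · 0.5188 / 0.00166 = 2.126e+05.
Re > 4000 → turbulent. Relative roughness ε/D = 5.5e-05/0.5188 = 0.000106. Haaland: 1/√f = -1.8 log₁₀[(0.000106/3.7)^1.11 + 6.9/2.126e+05] = -1.8 log₁₀[9.07e-06 + 3.25e-05] = 7.887, so f = 0.01608.
Total minor-loss coefficient ΣK = 2·0.32 + 1·0.48 + 3·0.15 = 1.57.
ΔP = [f·L/D + ΣK]·(ρV²/2) = [0.01608·16.75/0.5188 + 1.57]·(1090·0.624²/2) = [0.519 + 1.57]·212.2 = 443.3 Pa.
Head loss h_f = ΔP/(ρg) = 443.3/(1090·9.81) = 0.04145 m.

h_f ≈ 0.04145 m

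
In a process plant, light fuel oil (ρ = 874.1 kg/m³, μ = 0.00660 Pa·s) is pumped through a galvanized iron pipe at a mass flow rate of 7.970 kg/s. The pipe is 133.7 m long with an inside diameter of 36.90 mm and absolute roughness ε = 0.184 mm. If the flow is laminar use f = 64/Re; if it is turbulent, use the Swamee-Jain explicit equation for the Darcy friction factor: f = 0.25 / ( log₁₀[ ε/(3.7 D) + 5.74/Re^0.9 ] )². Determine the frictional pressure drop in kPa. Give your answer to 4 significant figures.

A = πD²/4 = π(0.0369)²/4 = 0.001069 m²; mean velocity V = ṁ/(ρA) = 7.97/(874.1 · 0.001069) = 8.526 m/s.
Reynolds number Re = ρVD/μ = 874.1 · 8.526 · 0.0369 / 0.0066 = 4.167e+04.
Re > 4000 → turbulent. Relative roughness ε/D = 0.000184/0.0369 = 0.00499. Swamee-Jain: f = 0.25/(log₁₀[0.00499/3.7 + 5.74/4.167e+04^0.9])² = 0.25/(log₁₀[0.00135 + 0.000399])² = 0.25/(-2.758)² = 0.03287.
Darcy-Weisbach: ΔP = f(L/D)(ρV²/2) = 0.03287·(133.7/0.0369)·(874.1·8.526²/2) = 0.03287·3623·3.177e+04 = 3.784e+06 Pa.
ΔP = 3.784e+06 Pa = 3784 kPa.

ΔP ≈ 3784 kPa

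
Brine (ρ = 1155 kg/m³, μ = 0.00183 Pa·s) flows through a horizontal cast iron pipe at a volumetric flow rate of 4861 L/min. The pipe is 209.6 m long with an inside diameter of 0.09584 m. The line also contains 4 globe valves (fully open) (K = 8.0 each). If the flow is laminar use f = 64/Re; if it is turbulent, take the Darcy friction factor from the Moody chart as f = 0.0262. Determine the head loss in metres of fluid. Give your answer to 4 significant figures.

h_f ≈ 574.0 m

Q = 4861 L/min = 4861/60000 = 0.08102 m³/s.
Cross-sectional area A = πD²/4 = π(0.09584)²/4 = 0.007214 m²; mean velocity V = Q/A = 0.08102/0.007214 = 11.23 m/s.
Reynolds number Re = ρVD/μ = 1155 · 11.23 · 0.09584 / 0.00183 = 6.793e+05.
Re > 4000 → turbulent; use the Moody-chart value f = 0.0262.
Total minor-loss coefficient ΣK = 4·8 = 32.
ΔP = [f·L/D + ΣK]·(ρV²/2) = [0.0262·209.6/0.09584 + 32]·(1155·11.23²/2) = [57.3 + 32]·7.283e+04 = 6.504e+06 Pa.
Head loss h_f = ΔP/(ρg) = 6.504e+06/(1155·9.81) = 574.0 m.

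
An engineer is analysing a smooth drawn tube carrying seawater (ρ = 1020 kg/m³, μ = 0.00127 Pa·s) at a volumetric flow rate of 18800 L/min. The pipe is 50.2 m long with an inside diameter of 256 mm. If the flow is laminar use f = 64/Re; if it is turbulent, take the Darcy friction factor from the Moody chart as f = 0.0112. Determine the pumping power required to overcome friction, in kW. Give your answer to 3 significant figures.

Q = 18800 L/min = 18800/60000 = 0.3133 m³/s.
Cross-sectional area A = πD²/4 = π(0.256)²/4 = 0.05147 m²; mean velocity V = Q/A = 0.3133/0.05147 = 6.087 m/s.
Reynolds number Re = ρVD/μ = 1020 · 6.087 · 0.256 / 0.00127 = 1.252e+06.
Re > 4000 → turbulent; use the Moody-chart value f = 0.0112.
Darcy-Weisbach: ΔP = f(L/D)(ρV²/2) = 0.0112·(50.2/0.256)·(1020·6.087²/2) = 0.0112·196.1·1.89e+04 = 4.151e+04 Pa.
Pumping power P = QΔP = 0.3133·4.151e+04 = 13010 W = 13.0 kW.

P ≈ 13.0 kW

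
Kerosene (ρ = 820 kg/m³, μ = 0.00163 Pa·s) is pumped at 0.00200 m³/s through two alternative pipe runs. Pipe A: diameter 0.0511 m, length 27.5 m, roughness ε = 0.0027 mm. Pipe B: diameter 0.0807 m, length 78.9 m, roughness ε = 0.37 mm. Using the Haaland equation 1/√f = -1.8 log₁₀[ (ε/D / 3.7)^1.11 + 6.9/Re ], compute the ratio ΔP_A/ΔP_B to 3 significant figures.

Pipe A: V = Q/A = 0.002/0.002051 = 0.9752 m/s; Re = 2.507e+04; ε/D = 5.28e-05; Haaland → f = 0.02444; ΔP_A = f(L/D)(ρV²/2) = 5128 Pa.
Pipe B: V = Q/A = 0.002/0.005115 = 0.391 m/s; Re = 1.587e+04; ε/D = 0.00458; Haaland → f = 0.03457; ΔP_B = f(L/D)(ρV²/2) = 2119 Pa.
ΔP_A/ΔP_B = 5128/2119 = 2.42.

ΔP_A/ΔP_B ≈ 2.42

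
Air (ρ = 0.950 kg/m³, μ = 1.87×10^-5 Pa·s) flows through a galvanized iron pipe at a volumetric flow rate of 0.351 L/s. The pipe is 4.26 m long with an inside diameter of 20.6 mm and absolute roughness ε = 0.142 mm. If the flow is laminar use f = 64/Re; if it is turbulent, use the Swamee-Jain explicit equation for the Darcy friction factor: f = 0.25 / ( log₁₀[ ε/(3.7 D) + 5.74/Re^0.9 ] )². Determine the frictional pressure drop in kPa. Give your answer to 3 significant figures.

Q = 0.351 L/s = 0.351/1000 = 0.000351 m³/s.
Cross-sectional area A = πD²/4 = π(0.0206)²/4 = 0.0003333 m²; mean velocity V = Q/A = 0.000351/0.0003333 = 1.053 m/s.
Reynolds number Re = ρVD/μ = 0.95 · 1.053 · 0.0206 / 1.87e-05 = 1102.
Re < 2300 → laminar flow, so f = 64/Re = 64/1102 = 0.05807 (the turbulent correlation is not needed).
Darcy-Weisbach: ΔP = f(L/D)(ρV²/2) = 0.05807·(4.26/0.0206)·(0.95·1.053²/2) = 0.05807·206.8·0.5268 = 6.326 Pa.
ΔP = 6.326 Pa = 0.00633 kPa.

ΔP ≈ 0.00633 kPa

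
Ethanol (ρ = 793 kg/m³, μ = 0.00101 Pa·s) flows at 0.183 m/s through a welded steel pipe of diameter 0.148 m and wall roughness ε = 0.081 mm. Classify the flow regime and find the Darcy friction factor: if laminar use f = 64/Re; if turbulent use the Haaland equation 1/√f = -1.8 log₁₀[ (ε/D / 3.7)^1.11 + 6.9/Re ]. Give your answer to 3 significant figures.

f ≈ 0.0264

Re = ρVD/μ = 793·0.183·0.148/0.00101 = 2.126e+04.
Re > 4000 → turbulent. ε/D = 8.1e-05/0.148 = 0.000547; Haaland: 1/√f = -1.8 log₁₀[5.61e-05 + 0.000324] = 6.155, so f = 0.02639.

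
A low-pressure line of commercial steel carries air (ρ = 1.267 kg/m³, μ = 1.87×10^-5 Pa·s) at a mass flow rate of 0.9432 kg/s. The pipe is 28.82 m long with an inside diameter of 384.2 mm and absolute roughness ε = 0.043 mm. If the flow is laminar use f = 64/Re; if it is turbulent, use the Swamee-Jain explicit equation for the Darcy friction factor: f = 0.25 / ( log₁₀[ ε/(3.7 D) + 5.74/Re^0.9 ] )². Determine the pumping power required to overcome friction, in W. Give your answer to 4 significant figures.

A = πD²/4 = π(0.3842)²/4 = 0.1159 m²; mean velocity V = ṁ/(ρA) = 0.9432/(1.267 · 0.1159) = 6.421 m/s.
Reynolds number Re = ρVD/μ = 1.267 · 6.421 · 0.3842 / 1.87e-05 = 1.672e+05.
Re > 4000 → turbulent. Relative roughness ε/D = 4.3e-05/0.3842 = 0.000112. Swamee-Jain: f = 0.25/(log₁₀[0.000112/3.7 + 5.74/1.672e+05^0.9])² = 0.25/(log₁₀[3.02e-05 + 0.000114])² = 0.25/(-3.84)² = 0.01695.
Darcy-Weisbach: ΔP = f(L/D)(ρV²/2) = 0.01695·(28.82/0.3842)·(1.267·6.421²/2) = 0.01695·75.01·26.12 = 33.22 Pa.
Q = ṁ/ρ = 0.9432/1.267 = 0.7444 m³/s.
Pumping power P = QΔP = 0.7444·33.22 = 24.731 W = 24.73 W.

P ≈ 24.73 W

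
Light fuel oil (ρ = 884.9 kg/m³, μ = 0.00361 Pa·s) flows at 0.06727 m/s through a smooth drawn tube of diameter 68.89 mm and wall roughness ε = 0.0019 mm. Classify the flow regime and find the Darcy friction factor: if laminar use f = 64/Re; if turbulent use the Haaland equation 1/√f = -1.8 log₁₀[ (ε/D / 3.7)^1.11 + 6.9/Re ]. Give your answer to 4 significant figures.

Re = ρVD/μ = 884.9·0.06727·0.06889/0.00361 = 1136.
Re < 2300 → laminar, so f = 64/Re = 0.05634 (roughness is irrelevant in laminar flow).

f ≈ 0.05634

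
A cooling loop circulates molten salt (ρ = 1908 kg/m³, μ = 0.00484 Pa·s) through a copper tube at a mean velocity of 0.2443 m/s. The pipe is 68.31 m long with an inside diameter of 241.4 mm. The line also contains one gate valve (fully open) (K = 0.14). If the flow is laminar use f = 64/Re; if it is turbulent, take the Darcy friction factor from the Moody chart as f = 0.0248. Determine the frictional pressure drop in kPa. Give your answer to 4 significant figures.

ΔP ≈ 0.4075 kPa

Reynolds number Re = ρVD/μ = 1908 · 0.2443 · 0.2414 / 0.00484 = 2.325e+04.
Re > 4000 → turbulent; use the Moody-chart value f = 0.0248.
Total minor-loss coefficient ΣK = 1·0.14 = 0.14.
ΔP = [f·L/D + ΣK]·(ρV²/2) = [0.0248·68.31/0.2414 + 0.14]·(1908·0.2443²/2) = [7.018 + 0.14]·56.94 = 407.5 Pa.
ΔP = 407.5 Pa = 0.4075 kPa.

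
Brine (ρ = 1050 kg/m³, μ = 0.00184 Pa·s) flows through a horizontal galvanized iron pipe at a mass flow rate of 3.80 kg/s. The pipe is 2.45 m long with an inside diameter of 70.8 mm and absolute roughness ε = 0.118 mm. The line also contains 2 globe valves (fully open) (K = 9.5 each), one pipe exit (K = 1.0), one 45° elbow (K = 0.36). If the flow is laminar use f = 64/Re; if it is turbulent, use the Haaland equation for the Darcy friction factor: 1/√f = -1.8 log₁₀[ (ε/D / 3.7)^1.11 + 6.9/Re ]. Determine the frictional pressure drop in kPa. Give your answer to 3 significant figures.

ΔP ≈ 9.44 kPa

A = πD²/4 = π(0.0708)²/4 = 0.003937 m²; mean velocity V = ṁ/(ρA) = 3.8/(1050 · 0.003937) = 0.9193 m/s.
Reynolds number Re = ρVD/μ = 1050 · 0.9193 · 0.0708 / 0.00184 = 3.714e+04.
Re > 4000 → turbulent. Relative roughness ε/D = 0.000118/0.0708 = 0.00167. Haaland: 1/√f = -1.8 log₁₀[(0.00167/3.7)^1.11 + 6.9/3.714e+04] = -1.8 log₁₀[0.000193 + 0.000186] = 6.159, so f = 0.02636.
Total minor-loss coefficient ΣK = 2·9.5 + 1·1 + 1·0.36 = 20.4.
ΔP = [f·L/D + ΣK]·(ρV²/2) = [0.02636·2.45/0.0708 + 20.4]·(1050·0.9193²/2) = [0.9123 + 20.4]·443.6 = 9437 Pa.
ΔP = 9437 Pa = 9.44 kPa.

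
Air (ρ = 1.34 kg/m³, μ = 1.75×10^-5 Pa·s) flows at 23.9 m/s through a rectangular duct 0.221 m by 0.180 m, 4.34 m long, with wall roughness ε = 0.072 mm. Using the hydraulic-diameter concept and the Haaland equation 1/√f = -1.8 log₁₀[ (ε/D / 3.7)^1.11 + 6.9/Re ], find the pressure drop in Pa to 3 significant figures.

Hydraulic diameter D_h = 4A/P = 4·(0.221·0.18)/(2·(0.221+0.18)) = 0.1591/0.802 = 0.1984 m.
Re = ρVD_h/μ = 1.34·23.9·0.1984/1.75e-05 = 3.631e+05.
ε/D_h = 7.2e-05/0.1984 = 0.000363; Haaland gives 1/√f = -1.8 log₁₀[3.55e-05+1.9e-05] = 7.674, so f = 0.01698.
ΔP = f(L/D_h)(ρV²/2) = 0.01698·4.34/0.1984·382.7 = 142.2 Pa.

ΔP ≈ 142 Pa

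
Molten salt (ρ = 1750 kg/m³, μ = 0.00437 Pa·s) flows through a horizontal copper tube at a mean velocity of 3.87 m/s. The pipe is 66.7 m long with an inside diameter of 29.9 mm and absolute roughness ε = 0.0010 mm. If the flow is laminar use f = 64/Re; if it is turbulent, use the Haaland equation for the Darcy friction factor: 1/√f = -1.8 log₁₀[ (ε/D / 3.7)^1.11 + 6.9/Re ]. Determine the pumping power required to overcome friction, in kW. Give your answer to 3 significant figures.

P ≈ 1.68 kW

Reynolds number Re = ρVD/μ = 1750 · 3.87 · 0.0299 / 0.00437 = 4.634e+04.
Re > 4000 → turbulent. Relative roughness ε/D = 1e-06/0.0299 = 3.34e-05. Haaland: 1/√f = -1.8 log₁₀[(3.34e-05/3.7)^1.11 + 6.9/4.634e+04] = -1.8 log₁₀[2.52e-06 + 0.000149] = 6.876, so f = 0.02115.
Darcy-Weisbach: ΔP = f(L/D)(ρV²/2) = 0.02115·(66.7/0.0299)·(1750·3.87²/2) = 0.02115·2231·1.31e+04 = 6.184e+05 Pa.
Q = V·A = 3.87·0.0007022 = 0.002717 m³/s.
Pumping power P = QΔP = 0.002717·6.184e+05 = 1680 W = 1.68 kW.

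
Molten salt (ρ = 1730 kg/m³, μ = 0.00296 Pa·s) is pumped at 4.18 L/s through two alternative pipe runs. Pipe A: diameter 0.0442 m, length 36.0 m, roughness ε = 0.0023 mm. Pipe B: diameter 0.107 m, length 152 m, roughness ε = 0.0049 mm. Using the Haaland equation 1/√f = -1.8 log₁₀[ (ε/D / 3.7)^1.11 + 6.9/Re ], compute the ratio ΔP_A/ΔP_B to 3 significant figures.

ΔP_A/ΔP_B ≈ 16.2

Pipe A: V = Q/A = 0.00418/0.001534 = 2.724 m/s; Re = 7.038e+04; ε/D = 5.2e-05; Haaland → f = 0.01938; ΔP_A = f(L/D)(ρV²/2) = 1.013e+05 Pa.
Pipe B: V = Q/A = 0.00418/0.008992 = 0.4649 m/s; Re = 2.907e+04; ε/D = 4.58e-05; Haaland → f = 0.02358; ΔP_B = f(L/D)(ρV²/2) = 6260 Pa.
ΔP_A/ΔP_B = 1.013e+05/6260 = 16.2.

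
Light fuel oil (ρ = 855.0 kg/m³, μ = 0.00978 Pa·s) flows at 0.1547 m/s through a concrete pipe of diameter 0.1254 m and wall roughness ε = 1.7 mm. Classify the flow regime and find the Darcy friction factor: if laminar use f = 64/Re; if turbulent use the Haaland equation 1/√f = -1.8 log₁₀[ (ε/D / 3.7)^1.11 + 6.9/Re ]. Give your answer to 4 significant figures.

Re = ρVD/μ = 855·0.1547·0.1254/0.00978 = 1696.
Re < 2300 → laminar, so f = 64/Re = 0.03774 (roughness is irrelevant in laminar flow).

f ≈ 0.03774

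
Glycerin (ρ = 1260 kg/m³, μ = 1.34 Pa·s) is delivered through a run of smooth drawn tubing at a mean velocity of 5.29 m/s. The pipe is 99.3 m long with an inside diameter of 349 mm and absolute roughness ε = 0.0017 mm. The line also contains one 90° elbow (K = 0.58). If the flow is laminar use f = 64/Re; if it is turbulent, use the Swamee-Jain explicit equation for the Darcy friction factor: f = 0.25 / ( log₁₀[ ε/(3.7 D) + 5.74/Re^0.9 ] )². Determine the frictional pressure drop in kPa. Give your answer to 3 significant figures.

ΔP ≈ 195 kPa

Reynolds number Re = ρVD/μ = 1260 · 5.29 · 0.349 / 1.34 = 1736.
Re < 2300 → laminar flow, so f = 64/Re = 64/1736 = 0.03687 (the turbulent correlation is not needed).
Total minor-loss coefficient ΣK = 1·0.58 = 0.58.
ΔP = [f·L/D + ΣK]·(ρV²/2) = [0.03687·99.3/0.349 + 0.58]·(1260·5.29²/2) = [10.49 + 0.58]·1.763e+04 = 1.952e+05 Pa.
ΔP = 1.952e+05 Pa = 195 kPa.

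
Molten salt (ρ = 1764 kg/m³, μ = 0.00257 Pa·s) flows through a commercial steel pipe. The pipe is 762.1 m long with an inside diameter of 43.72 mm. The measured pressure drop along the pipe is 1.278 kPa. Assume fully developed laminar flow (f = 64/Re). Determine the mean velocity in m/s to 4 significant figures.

For laminar flow, f = 64/Re with Re = ρVD/μ, so Darcy-Weisbach reduces to ΔP = 32μLV/D². Solving for V: V = ΔP·D²/(32μL) = 1278·(0.04372)²/(32·0.00257·762.1) = 0.03898 m/s.
Check: Re = ρVD/μ = 1764·0.03898·0.04372/0.00257 = 1170 < 2300, so the laminar assumption holds.

V ≈ 0.03898 m/s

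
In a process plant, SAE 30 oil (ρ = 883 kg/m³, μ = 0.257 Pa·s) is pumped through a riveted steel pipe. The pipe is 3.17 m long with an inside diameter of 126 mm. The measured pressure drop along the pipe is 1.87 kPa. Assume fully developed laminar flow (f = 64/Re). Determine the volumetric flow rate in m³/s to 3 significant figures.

For laminar flow, f = 64/Re with Re = ρVD/μ, so Darcy-Weisbach reduces to ΔP = 32μLV/D². Solving for V: V = ΔP·D²/(32μL) = 1870·(0.126)²/(32·0.257·3.17) = 1.139 m/s.
Check: Re = ρVD/μ = 883·1.139·0.126/0.257 = 493 < 2300, so the laminar assumption holds.
Q = V·A = 1.139·(π/4·0.126²) = 0.0142 m³/s = 0.0142 m³/s.

Q ≈ 0.0142 m³/s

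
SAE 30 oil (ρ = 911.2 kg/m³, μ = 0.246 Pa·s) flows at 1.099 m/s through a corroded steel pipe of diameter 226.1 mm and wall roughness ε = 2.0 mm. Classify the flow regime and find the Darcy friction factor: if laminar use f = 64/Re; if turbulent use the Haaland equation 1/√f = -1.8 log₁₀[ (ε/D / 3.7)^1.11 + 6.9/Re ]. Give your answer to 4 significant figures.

Re = ρVD/μ = 911.2·1.099·0.2261/0.246 = 920.4.
Re < 2300 → laminar, so f = 64/Re = 0.06953 (roughness is irrelevant in laminar flow).

f ≈ 0.06953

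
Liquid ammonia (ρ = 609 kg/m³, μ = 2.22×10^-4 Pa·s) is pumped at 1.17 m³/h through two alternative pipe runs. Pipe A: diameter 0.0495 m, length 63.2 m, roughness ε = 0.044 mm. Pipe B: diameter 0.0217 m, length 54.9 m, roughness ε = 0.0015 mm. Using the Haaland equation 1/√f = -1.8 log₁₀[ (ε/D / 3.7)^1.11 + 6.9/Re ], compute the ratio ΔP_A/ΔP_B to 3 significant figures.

ΔP_A/ΔP_B ≈ 0.0240

Pipe A: V = Q/A = 0.000325/0.001924 = 0.1689 m/s; Re = 2.293e+04; ε/D = 0.000889; Haaland → f = 0.02668; ΔP_A = f(L/D)(ρV²/2) = 295.8 Pa.
Pipe B: V = Q/A = 0.000325/0.0003698 = 0.8788 m/s; Re = 5.231e+04; ε/D = 6.91e-05; Haaland → f = 0.0207; ΔP_B = f(L/D)(ρV²/2) = 1.231e+04 Pa.
ΔP_A/ΔP_B = 295.8/1.231e+04 = 0.0240.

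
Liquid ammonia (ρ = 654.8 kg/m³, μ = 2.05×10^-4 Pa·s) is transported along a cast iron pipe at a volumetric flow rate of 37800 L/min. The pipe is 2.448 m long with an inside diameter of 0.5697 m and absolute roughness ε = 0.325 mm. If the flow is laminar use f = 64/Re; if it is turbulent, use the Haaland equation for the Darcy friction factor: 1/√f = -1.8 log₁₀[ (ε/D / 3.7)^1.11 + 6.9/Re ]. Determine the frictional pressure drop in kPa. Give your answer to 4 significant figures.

ΔP ≈ 0.1489 kPa

Q = 37800 L/min = 37800/60000 = 0.63 m³/s.
Cross-sectional area A = πD²/4 = π(0.5697)²/4 = 0.2549 m²; mean velocity V = Q/A = 0.63/0.2549 = 2.471 m/s.
Reynolds number Re = ρVD/μ = 654.8 · 2.471 · 0.5697 / 0.000205 = 4.497e+06.
Re > 4000 → turbulent. Relative roughness ε/D = 0.000325/0.5697 = 0.00057. Haaland: 1/√f = -1.8 log₁₀[(0.00057/3.7)^1.11 + 6.9/4.497e+06] = -1.8 log₁₀[5.87e-05 + 1.53e-06] = 7.596, so f = 0.01733.
Darcy-Weisbach: ΔP = f(L/D)(ρV²/2) = 0.01733·(2.448/0.5697)·(654.8·2.471²/2) = 0.01733·4.297·2000 = 148.9 Pa.
ΔP = 148.9 Pa = 0.1489 kPa.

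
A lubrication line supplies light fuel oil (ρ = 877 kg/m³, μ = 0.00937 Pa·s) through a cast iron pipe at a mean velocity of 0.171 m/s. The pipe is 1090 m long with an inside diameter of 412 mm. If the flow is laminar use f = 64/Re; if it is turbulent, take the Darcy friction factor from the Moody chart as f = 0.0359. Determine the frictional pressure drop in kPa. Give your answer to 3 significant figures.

ΔP ≈ 1.22 kPa

Reynolds number Re = ρVD/μ = 877 · 0.171 · 0.412 / 0.00937 = 6594.
Re > 4000 → turbulent; use the Moody-chart value f = 0.0359.
Darcy-Weisbach: ΔP = f(L/D)(ρV²/2) = 0.0359·(1090/0.412)·(877·0.171²/2) = 0.0359·2646·12.82 = 1218 Pa.
ΔP = 1218 Pa = 1.22 kPa.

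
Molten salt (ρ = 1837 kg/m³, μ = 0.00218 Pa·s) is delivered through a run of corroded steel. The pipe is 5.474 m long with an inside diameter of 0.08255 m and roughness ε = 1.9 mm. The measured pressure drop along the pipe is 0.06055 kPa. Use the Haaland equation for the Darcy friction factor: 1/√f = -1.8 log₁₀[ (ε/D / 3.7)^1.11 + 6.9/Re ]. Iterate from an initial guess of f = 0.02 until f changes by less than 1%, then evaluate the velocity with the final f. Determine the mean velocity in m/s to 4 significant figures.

Rearranging Darcy-Weisbach: V = √(2·ΔP·D/(f·L·ρ)). With ε/D = 0.0019/0.08255 = 0.023, iterate starting from f = 0.02:
  f = 0.02 → V = √(2·60.55·0.08255/(0.02·5.474·1837)) = 0.223 m/s; Re = ρVD/μ = 1.551e+04; f → 0.05369
  f = 0.05369 → V = 0.1361 m/s; Re = 9466; f → 0.05505
  f = 0.05505 → V = 0.1344 m/s; Re = 9348; f → 0.05509
Converged (Δf/f < 1%). With the final f = 0.05509: V = √(2·60.55·0.08255/(0.05509·5.474·1837)) = 0.1343 m/s.

V ≈ 0.1343 m/s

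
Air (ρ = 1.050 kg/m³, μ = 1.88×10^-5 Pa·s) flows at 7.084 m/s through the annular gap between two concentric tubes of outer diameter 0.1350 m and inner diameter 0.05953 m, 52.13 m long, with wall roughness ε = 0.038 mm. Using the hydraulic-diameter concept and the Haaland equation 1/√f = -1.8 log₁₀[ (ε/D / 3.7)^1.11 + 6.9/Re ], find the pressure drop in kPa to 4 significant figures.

Hydraulic diameter D_h = 4A/P = D_o - D_i = 0.135 - 0.05953 = 0.07547 m.
Re = ρVD_h/μ = 1.05·7.084·0.07547/1.88e-05 = 2.986e+04.
ε/D_h = 3.8e-05/0.07547 = 0.000504; Haaland gives 1/√f = -1.8 log₁₀[5.11e-05+0.000231] = 6.389, so f = 0.0245.
ΔP = f(L/D_h)(ρV²/2) = 0.0245·52.13/0.07547·26.35 = 445.8 Pa.
ΔP = 0.4458 kPa.

ΔP ≈ 0.4458 kPa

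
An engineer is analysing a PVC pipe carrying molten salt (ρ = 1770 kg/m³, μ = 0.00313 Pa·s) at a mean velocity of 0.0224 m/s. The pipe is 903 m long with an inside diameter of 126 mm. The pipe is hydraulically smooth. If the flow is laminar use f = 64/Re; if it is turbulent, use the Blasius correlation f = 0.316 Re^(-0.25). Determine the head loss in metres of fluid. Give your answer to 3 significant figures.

Reynolds number Re = ρVD/μ = 1770 · 0.0224 · 0.126 / 0.00313 = 1596.
Re < 2300 → laminar flow, so f = 64/Re = 64/1596 = 0.0401 (the turbulent correlation is not needed).
Darcy-Weisbach: ΔP = f(L/D)(ρV²/2) = 0.0401·(903/0.126)·(1770·0.0224²/2) = 0.0401·7167·0.4441 = 127.6 Pa.
Head loss h_f = ΔP/(ρg) = 127.6/(1770·9.81) = 0.00735 m.

h_f ≈ 0.00735 m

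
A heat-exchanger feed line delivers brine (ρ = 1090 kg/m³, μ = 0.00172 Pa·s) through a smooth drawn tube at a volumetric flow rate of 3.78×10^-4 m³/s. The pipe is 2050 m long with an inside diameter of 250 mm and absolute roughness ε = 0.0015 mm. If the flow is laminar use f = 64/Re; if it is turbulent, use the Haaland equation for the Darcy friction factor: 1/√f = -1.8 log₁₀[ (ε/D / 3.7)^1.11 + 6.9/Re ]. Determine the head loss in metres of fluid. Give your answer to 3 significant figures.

h_f ≈ 0.00130 m

Cross-sectional area A = πD²/4 = π(0.25)²/4 = 0.04909 m²; mean velocity V = Q/A = 0.000378/0.04909 = 0.007701 m/s.
Reynolds number Re = ρVD/μ = 1090 · 0.007701 · 0.25 / 0.00172 = 1220.
Re < 2300 → laminar flow, so f = 64/Re = 64/1220 = 0.05246 (the turbulent correlation is not needed).
Darcy-Weisbach: ΔP = f(L/D)(ρV²/2) = 0.05246·(2050/0.25)·(1090·0.007701²/2) = 0.05246·8200·0.03232 = 13.9 Pa.
Head loss h_f = ΔP/(ρg) = 13.9/(1090·9.81) = 0.00130 m.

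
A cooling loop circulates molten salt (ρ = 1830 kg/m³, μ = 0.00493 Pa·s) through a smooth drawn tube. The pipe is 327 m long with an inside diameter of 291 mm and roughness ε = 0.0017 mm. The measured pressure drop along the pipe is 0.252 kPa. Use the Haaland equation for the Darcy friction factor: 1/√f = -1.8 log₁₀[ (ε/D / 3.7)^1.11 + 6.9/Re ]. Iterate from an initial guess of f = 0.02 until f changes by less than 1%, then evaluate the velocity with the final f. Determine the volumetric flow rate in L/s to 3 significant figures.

Q ≈ 5.89 L/s

Rearranging Darcy-Weisbach: V = √(2·ΔP·D/(f·L·ρ)). With ε/D = 1.7e-06/0.291 = 5.84e-06, iterate starting from f = 0.02:
  f = 0.02 → V = √(2·252·0.291/(0.02·327·1830)) = 0.1107 m/s; Re = ρVD/μ = 1.196e+04; f → 0.02943
  f = 0.02943 → V = 0.09126 m/s; Re = 9858; f → 0.03101
  f = 0.03101 → V = 0.0889 m/s; Re = 9603; f → 0.03124
Converged (Δf/f < 1%). With the final f = 0.03124: V = √(2·252·0.291/(0.03124·327·1830)) = 0.08858 m/s.
Q = V·A = 0.08858·(π/4·0.291²) = 0.005891 m³/s = 5.89 L/s.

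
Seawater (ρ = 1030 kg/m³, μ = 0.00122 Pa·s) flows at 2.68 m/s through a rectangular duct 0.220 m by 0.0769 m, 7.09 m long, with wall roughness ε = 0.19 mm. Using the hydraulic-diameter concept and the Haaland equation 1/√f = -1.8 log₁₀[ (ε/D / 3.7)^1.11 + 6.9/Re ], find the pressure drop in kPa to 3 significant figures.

ΔP ≈ 5.31 kPa

Hydraulic diameter D_h = 4A/P = 4·(0.22·0.0769)/(2·(0.22+0.0769)) = 0.06767/0.5938 = 0.114 m.
Re = ρVD_h/μ = 1030·2.68·0.114/0.00122 = 2.579e+05.
ε/D_h = 0.00019/0.114 = 0.00167; Haaland gives 1/√f = -1.8 log₁₀[0.000193+2.68e-05] = 6.584, so f = 0.02307.
ΔP = f(L/D_h)(ρV²/2) = 0.02307·7.09/0.114·3699 = 5308 Pa.
ΔP = 5.31 kPa.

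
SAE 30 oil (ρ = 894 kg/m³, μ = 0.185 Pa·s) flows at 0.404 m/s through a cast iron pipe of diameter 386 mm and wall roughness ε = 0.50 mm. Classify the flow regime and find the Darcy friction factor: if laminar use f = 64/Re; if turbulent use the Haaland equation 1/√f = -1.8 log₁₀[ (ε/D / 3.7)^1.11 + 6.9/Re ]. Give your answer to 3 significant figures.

f ≈ 0.0849

Re = ρVD/μ = 894·0.404·0.386/0.185 = 753.6.
Re < 2300 → laminar, so f = 64/Re = 0.08493 (roughness is irrelevant in laminar flow).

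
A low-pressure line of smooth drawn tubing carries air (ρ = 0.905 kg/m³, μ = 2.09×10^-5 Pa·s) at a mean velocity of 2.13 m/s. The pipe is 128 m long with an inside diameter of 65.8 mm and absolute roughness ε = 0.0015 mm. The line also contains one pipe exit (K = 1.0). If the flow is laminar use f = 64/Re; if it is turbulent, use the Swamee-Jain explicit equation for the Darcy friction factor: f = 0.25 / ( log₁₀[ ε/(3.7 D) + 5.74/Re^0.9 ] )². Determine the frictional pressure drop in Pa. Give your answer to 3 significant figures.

ΔP ≈ 145 Pa

Reynolds number Re = ρVD/μ = 0.905 · 2.13 · 0.0658 / 2.09e-05 = 6069.
Re > 4000 → turbulent. Relative roughness ε/D = 1.5e-06/0.0658 = 2.28e-05. Swamee-Jain: f = 0.25/(log₁₀[2.28e-05/3.7 + 5.74/6069^0.9])² = 0.25/(log₁₀[6.16e-06 + 0.00226])² = 0.25/(-2.645)² = 0.03574.
Total minor-loss coefficient ΣK = 1·1 = 1.
ΔP = [f·L/D + ΣK]·(ρV²/2) = [0.03574·128/0.0658 + 1]·(0.905·2.13²/2) = [69.53 + 1]·2.053 = 144.8 Pa.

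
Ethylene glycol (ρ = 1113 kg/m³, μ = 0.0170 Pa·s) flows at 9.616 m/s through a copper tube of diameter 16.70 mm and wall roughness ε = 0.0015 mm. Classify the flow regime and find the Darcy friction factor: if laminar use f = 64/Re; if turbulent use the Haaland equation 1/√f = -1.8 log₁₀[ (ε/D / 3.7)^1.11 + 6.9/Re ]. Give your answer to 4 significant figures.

f ≈ 0.03056

Re = ρVD/μ = 1113·9.616·0.0167/0.017 = 1.051e+04.
Re > 4000 → turbulent. ε/D = 1.5e-06/0.0167 = 8.98e-05; Haaland: 1/√f = -1.8 log₁₀[7.54e-06 + 0.000656] = 5.72, so f = 0.03056.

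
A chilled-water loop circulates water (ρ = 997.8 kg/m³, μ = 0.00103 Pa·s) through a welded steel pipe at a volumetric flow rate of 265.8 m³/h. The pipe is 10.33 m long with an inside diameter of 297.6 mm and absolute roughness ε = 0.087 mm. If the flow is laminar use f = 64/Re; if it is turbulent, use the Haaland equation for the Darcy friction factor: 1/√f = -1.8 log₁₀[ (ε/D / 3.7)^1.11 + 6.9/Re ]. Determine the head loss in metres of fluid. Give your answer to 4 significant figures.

h_f ≈ 0.03332 m

Q = 265.8 m³/h = 265.8/3600 = 0.07383 m³/s.
Cross-sectional area A = πD²/4 = π(0.2976)²/4 = 0.06956 m²; mean velocity V = Q/A = 0.07383/0.06956 = 1.061 m/s.
Reynolds number Re = ρVD/μ = 997.8 · 1.061 · 0.2976 / 0.00103 = 3.06e+05.
Re > 4000 → turbulent. Relative roughness ε/D = 8.7e-05/0.2976 = 0.000292. Haaland: 1/√f = -1.8 log₁₀[(0.000292/3.7)^1.11 + 6.9/3.06e+05] = -1.8 log₁₀[2.8e-05 + 2.25e-05] = 7.734, so f = 0.01672.
Darcy-Weisbach: ΔP = f(L/D)(ρV²/2) = 0.01672·(10.33/0.2976)·(997.8·1.061²/2) = 0.01672·34.71·562.1 = 326.2 Pa.
Head loss h_f = ΔP/(ρg) = 326.2/(997.8·9.81) = 0.03332 m.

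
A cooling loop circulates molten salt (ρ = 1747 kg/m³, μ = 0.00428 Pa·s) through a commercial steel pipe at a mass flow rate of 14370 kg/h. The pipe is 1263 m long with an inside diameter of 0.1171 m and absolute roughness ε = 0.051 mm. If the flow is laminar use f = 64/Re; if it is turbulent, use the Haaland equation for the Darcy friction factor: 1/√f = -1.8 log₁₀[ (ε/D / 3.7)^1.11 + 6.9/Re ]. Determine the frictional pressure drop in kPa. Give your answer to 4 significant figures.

ṁ = 14370 kg/h = 14370/3600 = 3.992 kg/s.
A = πD²/4 = π(0.1171)²/4 = 0.01077 m²; mean velocity V = ṁ/(ρA) = 3.992/(1747 · 0.01077) = 0.2122 m/s.
Reynolds number Re = ρVD/μ = 1747 · 0.2122 · 0.1171 / 0.00428 = 1.014e+04.
Re > 4000 → turbulent. Relative roughness ε/D = 5.1e-05/0.1171 = 0.000436. Haaland: 1/√f = -1.8 log₁₀[(0.000436/3.7)^1.11 + 6.9/1.014e+04] = -1.8 log₁₀[4.35e-05 + 0.00068] = 5.653, so f = 0.0313.
Darcy-Weisbach: ΔP = f(L/D)(ρV²/2) = 0.0313·(1263/0.1171)·(1747·0.2122²/2) = 0.0313·1.079e+04·39.32 = 1.327e+04 Pa.
ΔP = 1.327e+04 Pa = 13.27 kPa.

ΔP ≈ 13.27 kPa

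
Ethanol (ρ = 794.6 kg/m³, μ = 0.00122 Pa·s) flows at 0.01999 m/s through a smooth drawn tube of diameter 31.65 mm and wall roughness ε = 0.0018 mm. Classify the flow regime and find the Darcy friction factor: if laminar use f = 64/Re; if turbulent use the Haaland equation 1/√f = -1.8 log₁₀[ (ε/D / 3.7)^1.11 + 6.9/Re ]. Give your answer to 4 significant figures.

Re = ρVD/μ = 794.6·0.01999·0.03165/0.00122 = 412.1.
Re < 2300 → laminar, so f = 64/Re = 0.1553 (roughness is irrelevant in laminar flow).

f ≈ 0.1553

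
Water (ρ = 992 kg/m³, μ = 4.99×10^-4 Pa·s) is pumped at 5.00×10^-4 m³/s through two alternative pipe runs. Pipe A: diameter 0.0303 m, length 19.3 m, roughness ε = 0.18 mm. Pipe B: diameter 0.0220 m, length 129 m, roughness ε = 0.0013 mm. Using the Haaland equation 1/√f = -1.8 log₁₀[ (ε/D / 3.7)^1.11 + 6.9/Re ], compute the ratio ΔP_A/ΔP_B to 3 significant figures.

Pipe A: V = Q/A = 0.0005/0.0007211 = 0.6934 m/s; Re = 4.177e+04; ε/D = 0.00594; Haaland → f = 0.03385; ΔP_A = f(L/D)(ρV²/2) = 5143 Pa.
Pipe B: V = Q/A = 0.0005/0.0003801 = 1.315 m/s; Re = 5.753e+04; ε/D = 5.91e-05; Haaland → f = 0.02025; ΔP_B = f(L/D)(ρV²/2) = 1.019e+05 Pa.
ΔP_A/ΔP_B = 5143/1.019e+05 = 0.0505.

ΔP_A/ΔP_B ≈ 0.0505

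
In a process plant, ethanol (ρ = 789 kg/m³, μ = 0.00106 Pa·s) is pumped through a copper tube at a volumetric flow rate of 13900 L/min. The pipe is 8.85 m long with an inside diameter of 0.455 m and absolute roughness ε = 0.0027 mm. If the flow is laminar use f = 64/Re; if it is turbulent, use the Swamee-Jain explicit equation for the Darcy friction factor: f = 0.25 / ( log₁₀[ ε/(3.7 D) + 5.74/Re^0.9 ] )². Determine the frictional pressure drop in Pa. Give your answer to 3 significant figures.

ΔP ≈ 207 Pa

Q = 13900 L/min = 13900/60000 = 0.2317 m³/s.
Cross-sectional area A = πD²/4 = π(0.455)²/4 = 0.1626 m²; mean velocity V = Q/A = 0.2317/0.1626 = 1.425 m/s.
Reynolds number Re = ρVD/μ = 789 · 1.425 · 0.455 / 0.00106 = 4.825e+05.
Re > 4000 → turbulent. Relative roughness ε/D = 2.7e-06/0.455 = 5.93e-06. Swamee-Jain: f = 0.25/(log₁₀[5.93e-06/3.7 + 5.74/4.825e+05^0.9])² = 0.25/(log₁₀[1.6e-06 + 4.4e-05])² = 0.25/(-4.341)² = 0.01327.
Darcy-Weisbach: ΔP = f(L/D)(ρV²/2) = 0.01327·(8.85/0.455)·(789·1.425²/2) = 0.01327·19.45·800.8 = 206.7 Pa.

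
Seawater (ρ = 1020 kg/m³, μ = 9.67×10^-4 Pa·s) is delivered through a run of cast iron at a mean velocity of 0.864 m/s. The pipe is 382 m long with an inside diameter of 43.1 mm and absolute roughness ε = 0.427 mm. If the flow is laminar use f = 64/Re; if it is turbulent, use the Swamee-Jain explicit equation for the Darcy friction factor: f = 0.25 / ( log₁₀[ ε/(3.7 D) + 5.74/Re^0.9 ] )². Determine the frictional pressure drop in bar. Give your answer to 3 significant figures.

Reynolds number Re = ρVD/μ = 1020 · 0.864 · 0.0431 / 0.000967 = 3.928e+04.
Re > 4000 → turbulent. Relative roughness ε/D = 0.000427/0.0431 = 0.00991. Swamee-Jain: f = 0.25/(log₁₀[0.00991/3.7 + 5.74/3.928e+04^0.9])² = 0.25/(log₁₀[0.00268 + 0.000421])² = 0.25/(-2.509)² = 0.03972.
Darcy-Weisbach: ΔP = f(L/D)(ρV²/2) = 0.03972·(382/0.0431)·(1020·0.864²/2) = 0.03972·8863·380.7 = 1.34e+05 Pa.
ΔP = 1.34e+05 Pa = 1.34 bar.

ΔP ≈ 1.34 bar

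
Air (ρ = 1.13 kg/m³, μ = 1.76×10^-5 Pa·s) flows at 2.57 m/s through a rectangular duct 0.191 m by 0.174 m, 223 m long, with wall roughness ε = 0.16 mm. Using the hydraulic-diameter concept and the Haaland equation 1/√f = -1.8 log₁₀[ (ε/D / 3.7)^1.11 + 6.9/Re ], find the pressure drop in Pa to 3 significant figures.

Hydraulic diameter D_h = 4A/P = 4·(0.191·0.174)/(2·(0.191+0.174)) = 0.1329/0.73 = 0.1821 m.
Re = ρVD_h/μ = 1.13·2.57·0.1821/1.76e-05 = 3.005e+04.
ε/D_h = 0.00016/0.1821 = 0.000879; Haaland gives 1/√f = -1.8 log₁₀[9.48e-05+0.00023] = 6.28, so f = 0.02536.
ΔP = f(L/D_h)(ρV²/2) = 0.02536·223/0.1821·3.732 = 115.9 Pa.

ΔP ≈ 116 Pa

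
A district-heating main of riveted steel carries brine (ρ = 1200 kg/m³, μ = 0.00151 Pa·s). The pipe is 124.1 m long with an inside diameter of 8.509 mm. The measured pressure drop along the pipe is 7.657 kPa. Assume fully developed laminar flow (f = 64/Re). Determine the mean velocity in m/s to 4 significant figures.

For laminar flow, f = 64/Re with Re = ρVD/μ, so Darcy-Weisbach reduces to ΔP = 32μLV/D². Solving for V: V = ΔP·D²/(32μL) = 7657·(0.008509)²/(32·0.00151·124.1) = 0.09245 m/s.
Check: Re = ρVD/μ = 1200·0.09245·0.008509/0.00151 = 625.2 < 2300, so the laminar assumption holds.

V ≈ 0.09245 m/s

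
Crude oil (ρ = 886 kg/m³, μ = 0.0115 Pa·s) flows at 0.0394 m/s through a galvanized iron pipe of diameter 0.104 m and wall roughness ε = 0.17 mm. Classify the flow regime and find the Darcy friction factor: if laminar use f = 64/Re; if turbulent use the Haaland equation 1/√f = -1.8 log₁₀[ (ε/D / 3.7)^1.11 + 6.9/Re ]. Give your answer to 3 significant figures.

f ≈ 0.203

Re = ρVD/μ = 886·0.0394·0.104/0.0115 = 315.7.
Re < 2300 → laminar, so f = 64/Re = 0.2027 (roughness is irrelevant in laminar flow).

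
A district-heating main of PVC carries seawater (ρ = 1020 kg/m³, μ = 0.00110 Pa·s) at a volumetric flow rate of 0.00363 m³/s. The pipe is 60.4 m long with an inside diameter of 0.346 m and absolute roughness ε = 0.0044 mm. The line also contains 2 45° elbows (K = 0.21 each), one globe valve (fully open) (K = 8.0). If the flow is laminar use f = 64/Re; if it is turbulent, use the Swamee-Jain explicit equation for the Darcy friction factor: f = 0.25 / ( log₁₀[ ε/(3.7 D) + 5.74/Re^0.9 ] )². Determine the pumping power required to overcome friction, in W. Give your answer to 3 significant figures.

Cross-sectional area A = πD²/4 = π(0.346)²/4 = 0.09402 m²; mean velocity V = Q/A = 0.00363/0.09402 = 0.03861 m/s.
Reynolds number Re = ρVD/μ = 1020 · 0.03861 · 0.346 / 0.0011 = 1.239e+04.
Re > 4000 → turbulent. Relative roughness ε/D = 4.4e-06/0.346 = 1.27e-05. Swamee-Jain: f = 0.25/(log₁₀[1.27e-05/3.7 + 5.74/1.239e+04^0.9])² = 0.25/(log₁₀[3.44e-06 + 0.00119])² = 0.25/(-2.923)² = 0.02925.
Total minor-loss coefficient ΣK = 2·0.21 + 1·8 = 8.42.
ΔP = [f·L/D + ΣK]·(ρV²/2) = [0.02925·60.4/0.346 + 8.42]·(1020·0.03861²/2) = [5.106 + 8.42]·0.7601 = 10.28 Pa.
Pumping power P = QΔP = 0.00363·10.28 = 0.03732 W = 0.0373 W.

P ≈ 0.0373 W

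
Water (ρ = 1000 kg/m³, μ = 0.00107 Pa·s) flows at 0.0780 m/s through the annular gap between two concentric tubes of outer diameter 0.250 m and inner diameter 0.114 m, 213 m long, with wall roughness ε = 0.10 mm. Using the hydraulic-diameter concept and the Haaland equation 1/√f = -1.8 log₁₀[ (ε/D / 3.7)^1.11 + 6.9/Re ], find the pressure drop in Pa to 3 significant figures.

ΔP ≈ 152 Pa

Hydraulic diameter D_h = 4A/P = D_o - D_i = 0.25 - 0.114 = 0.136 m.
Re = ρVD_h/μ = 1000·0.078·0.136/0.00107 = 9914.
ε/D_h = 0.0001/0.136 = 0.000735; Haaland gives 1/√f = -1.8 log₁₀[7.78e-05+0.000696] = 5.6, so f = 0.03188.
ΔP = f(L/D_h)(ρV²/2) = 0.03188·213/0.136·3.042 = 151.9 Pa.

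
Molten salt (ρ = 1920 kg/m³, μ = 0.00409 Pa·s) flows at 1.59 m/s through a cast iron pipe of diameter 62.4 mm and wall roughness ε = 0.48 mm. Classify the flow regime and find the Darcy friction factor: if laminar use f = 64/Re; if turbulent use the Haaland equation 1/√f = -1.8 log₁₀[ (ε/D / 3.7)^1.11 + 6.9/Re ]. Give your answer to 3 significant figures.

f ≈ 0.0362

Re = ρVD/μ = 1920·1.59·0.0624/0.00409 = 4.658e+04.
Re > 4000 → turbulent. ε/D = 0.00048/0.0624 = 0.00769; Haaland: 1/√f = -1.8 log₁₀[0.00105 + 0.000148] = 5.256, so f = 0.0362.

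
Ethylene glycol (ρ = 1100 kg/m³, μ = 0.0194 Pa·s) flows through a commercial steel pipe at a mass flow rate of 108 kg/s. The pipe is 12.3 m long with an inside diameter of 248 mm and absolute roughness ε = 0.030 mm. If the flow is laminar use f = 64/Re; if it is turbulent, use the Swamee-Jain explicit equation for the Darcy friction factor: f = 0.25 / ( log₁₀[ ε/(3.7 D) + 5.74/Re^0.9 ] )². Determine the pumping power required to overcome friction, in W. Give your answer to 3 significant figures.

P ≈ 266 W

A = πD²/4 = π(0.248)²/4 = 0.04831 m²; mean velocity V = ṁ/(ρA) = 108/(1100 · 0.04831) = 2.033 m/s.
Reynolds number Re = ρVD/μ = 1100 · 2.033 · 0.248 / 0.0194 = 2.858e+04.
Re > 4000 → turbulent. Relative roughness ε/D = 3e-05/0.248 = 0.000121. Swamee-Jain: f = 0.25/(log₁₀[0.000121/3.7 + 5.74/2.858e+04^0.9])² = 0.25/(log₁₀[3.27e-05 + 0.00056])² = 0.25/(-3.227)² = 0.02401.
Darcy-Weisbach: ΔP = f(L/D)(ρV²/2) = 0.02401·(12.3/0.248)·(1100·2.033²/2) = 0.02401·49.6·2272 = 2706 Pa.
Q = ṁ/ρ = 108/1100 = 0.09818 m³/s.
Pumping power P = QΔP = 0.09818·2706 = 265.6 W = 266 W.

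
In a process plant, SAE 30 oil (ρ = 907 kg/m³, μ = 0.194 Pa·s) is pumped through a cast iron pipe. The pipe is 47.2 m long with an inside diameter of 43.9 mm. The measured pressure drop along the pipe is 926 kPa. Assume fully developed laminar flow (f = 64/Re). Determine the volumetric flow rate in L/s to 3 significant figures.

For laminar flow, f = 64/Re with Re = ρVD/μ, so Darcy-Weisbach reduces to ΔP = 32μLV/D². Solving for V: V = ΔP·D²/(32μL) = 9.26e+05·(0.0439)²/(32·0.194·47.2) = 6.09 m/s.
Check: Re = ρVD/μ = 907·6.09·0.0439/0.194 = 1250 < 2300, so the laminar assumption holds.
Q = V·A = 6.09·(π/4·0.0439²) = 0.009219 m³/s = 9.22 L/s.

Q ≈ 9.22 L/s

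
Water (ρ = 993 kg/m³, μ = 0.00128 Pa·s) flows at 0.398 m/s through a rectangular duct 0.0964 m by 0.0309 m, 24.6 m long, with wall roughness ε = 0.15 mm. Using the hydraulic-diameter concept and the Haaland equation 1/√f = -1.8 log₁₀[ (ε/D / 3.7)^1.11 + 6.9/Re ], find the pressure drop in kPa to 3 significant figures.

Hydraulic diameter D_h = 4A/P = 4·(0.0964·0.0309)/(2·(0.0964+0.0309)) = 0.01192/0.2546 = 0.0468 m.
Re = ρVD_h/μ = 993·0.398·0.0468/0.00128 = 1.445e+04.
ε/D_h = 0.00015/0.0468 = 0.00321; Haaland gives 1/√f = -1.8 log₁₀[0.000399+0.000478] = 5.503, so f = 0.03302.
ΔP = f(L/D_h)(ρV²/2) = 0.03302·24.6/0.0468·78.65 = 1365 Pa.
ΔP = 1.37 kPa.

ΔP ≈ 1.37 kPa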